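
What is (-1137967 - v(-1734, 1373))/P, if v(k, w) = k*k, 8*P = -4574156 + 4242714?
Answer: 16578892/165721 ≈ 100.04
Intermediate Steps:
P = -165721/4 (P = (-4574156 + 4242714)/8 = (⅛)*(-331442) = -165721/4 ≈ -41430.)
v(k, w) = k²
(-1137967 - v(-1734, 1373))/P = (-1137967 - 1*(-1734)²)/(-165721/4) = (-1137967 - 1*3006756)*(-4/165721) = (-1137967 - 3006756)*(-4/165721) = -4144723*(-4/165721) = 16578892/165721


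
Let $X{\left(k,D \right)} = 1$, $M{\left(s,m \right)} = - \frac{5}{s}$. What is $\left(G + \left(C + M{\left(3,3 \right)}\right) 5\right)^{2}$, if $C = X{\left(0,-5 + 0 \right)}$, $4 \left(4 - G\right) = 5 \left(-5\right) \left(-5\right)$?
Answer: $\frac{134689}{144} \approx 935.34$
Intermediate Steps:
$G = - \frac{109}{4}$ ($G = 4 - \frac{5 \left(-5\right) \left(-5\right)}{4} = 4 - \frac{\left(-25\right) \left(-5\right)}{4} = 4 - \frac{125}{4} = - \frac{109}{4} \approx -27.25$)
$C = 1$
$\left(G + \left(C + M{\left(3,3 \right)}\right) 5\right)^{2} = \left(- \frac{109}{4} + \left(1 - \frac{5}{3}\right) 5\right)^{2} = \left(- \frac{109}{4} - \frac{10}{3}\right)^{2} = \left(- \frac{367}{12}\right)^{2} = \frac{134689}{144}$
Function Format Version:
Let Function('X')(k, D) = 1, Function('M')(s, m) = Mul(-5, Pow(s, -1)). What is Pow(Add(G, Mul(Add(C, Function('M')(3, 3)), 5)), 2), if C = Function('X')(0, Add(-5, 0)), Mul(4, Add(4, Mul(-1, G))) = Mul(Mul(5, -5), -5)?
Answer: Rational(134689, 144) ≈ 935.34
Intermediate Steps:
G = Rational(-109, 4) (G = Add(4, Mul(Rational(-1, 4), Mul(Mul(5, -5), -5))) = Add(4, Mul(Rational(-1, 4), Mul(-25, -5))) = Add(4, Mul(Rational(-1, 4), 125)) = Add(4, Rational(-125, 4)) = Rational(-109, 4) ≈ -27.250)
C = 1
Pow(Add(G, Mul(Add(C, Function('M')(3, 3)), 5)), 2) = Pow(Add(Rational(-109, 4), Mul(Add(1, Mul(-5, Pow(3, -1))), 5)), 2) = Pow(Add(Rational(-109, 4), Mul(Add(1, Mul(-5, Rational(1, 3))), 5)), 2) = Pow(Add(Rational(-109, 4), Mul(Add(1, Rational(-5, 3)), 5)), 2) = Pow(Add(Rational(-109, 4), Mul(Rational(-2, 3), 5)), 2) = Pow(Add(Rational(-109, 4), Rational(-10, 3)), 2) = Pow(Rational(-367, 12), 2) = Rational(134689, 144)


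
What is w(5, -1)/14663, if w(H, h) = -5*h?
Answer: 5/14663 ≈ 0.00034099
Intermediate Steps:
w(5, -1)/14663 = -5*(-1)/14663 = 5*(1/14663) = 5/14663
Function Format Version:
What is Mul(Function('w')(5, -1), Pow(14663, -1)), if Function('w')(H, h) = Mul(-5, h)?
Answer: Rational(5, 14663) ≈ 0.00034099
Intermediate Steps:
Mul(Function('w')(5, -1), Pow(14663, -1)) = Mul(Mul(-5, -1), Pow(14663, -1)) = Mul(5, Rational(1, 14663)) = Rational(5, 14663)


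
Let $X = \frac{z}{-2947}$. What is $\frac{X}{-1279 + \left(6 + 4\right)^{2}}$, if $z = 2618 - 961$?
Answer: $\frac{1657}{3474513} \approx 0.0004769$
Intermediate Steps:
$z = 1657$ ($z = 2618 - 961 = 1657$)
$X = - \frac{1657}{2947}$ ($X = \frac{1657}{-2947} = 1657 \left(- \frac{1}{2947}\right) = - \frac{1657}{2947} \approx -0.56227$)
$\frac{X}{-1279 + \left(6 + 4\right)^{2}} = \frac{1}{-1279 + \left(6 + 4\right)^{2}} \left(- \frac{1657}{2947}\right) = \frac{1}{-1279 + 10^{2}} \left(- \frac{1657}{2947}\right) = \frac{1}{-1279 + 100} \left(- \frac{1657}{2947}\right) = \frac{1}{-1179} \left(- \frac{1657}{2947}\right) = \left(- \frac{1}{1179}\right) \left(- \frac{1657}{2947}\right) = \frac{1657}{3474513}$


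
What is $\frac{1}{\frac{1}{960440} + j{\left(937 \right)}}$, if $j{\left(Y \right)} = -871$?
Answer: $- \frac{960440}{836543239} \approx -0.0011481$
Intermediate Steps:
$\frac{1}{\frac{1}{960440} + j{\left(937 \right)}} = \frac{1}{\frac{1}{960440} - 871} = \frac{1}{- \frac{836543239}{960440}} = - \frac{960440}{836543239}$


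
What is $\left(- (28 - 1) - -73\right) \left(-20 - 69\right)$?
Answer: $-4094$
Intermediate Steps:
$\left(- (28 - 1) - -73\right) \left(-20 - 69\right) = \left(\left(-1\right) 27 + 73\right) \left(-89\right) = \left(-27 + 73\right) \left(-89\right) = 46 \left(-89\right) = -4094$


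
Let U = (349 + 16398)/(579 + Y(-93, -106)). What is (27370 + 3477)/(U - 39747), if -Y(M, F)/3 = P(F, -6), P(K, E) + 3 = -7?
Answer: -18785823/24189176 ≈ -0.77662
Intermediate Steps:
P(K, E) = -10 (P(K, E) = -3 - 7 = -10)
Y(M, F) = 30 (Y(M, F) = -3*(-10) = 30)
U = 16747/609 (U = (349 + 16398)/(579 + 30) = 16747/609 ≈ 27.499)
(27370 + 3477)/(U - 39747) = (27370 + 3477)/(16747/609 - 39747) = 30847/(-24189176/609) = 30847*(-609/24189176) = -18785823/24189176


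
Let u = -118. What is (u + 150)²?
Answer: 1024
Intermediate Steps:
(u + 150)² = (-118 + 150)² = 32² = 1024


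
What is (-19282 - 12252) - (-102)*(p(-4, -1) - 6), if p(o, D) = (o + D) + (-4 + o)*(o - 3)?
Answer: -26944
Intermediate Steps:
p(o, D) = D + o + (-4 + o)*(-3 + o) (p(o, D) = (D + o) + (-4 + o)*(-3 + o) = D + o + (-4 + o)*(-3 + o))
(-19282 - 12252) - (-102)*(p(-4, -1) - 6) = (-19282 - 12252) - (-102)*((12 - 1 + (-4)² - 6*(-4)) - 6) = -31534 - (-102)*((12 - 1 + 16 + 24) - 6) = -31534 - (-102)*(51 - 6) = -31534 - (-102)*45 = -31534 - 1*(-4590) = -31534 + 4590 = -26944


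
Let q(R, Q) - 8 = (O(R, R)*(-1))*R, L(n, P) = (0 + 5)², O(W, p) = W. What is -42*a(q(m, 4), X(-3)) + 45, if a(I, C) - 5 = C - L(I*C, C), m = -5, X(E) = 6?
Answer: 633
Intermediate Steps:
L(n, P) = 25 (L(n, P) = 5² = 25)
q(R, Q) = 8 - R² (q(R, Q) = 8 + (R*(-1))*R = 8 + (-R)*R = 8 - R²)
a(I, C) = -20 + C (a(I, C) = 5 + (C - 1*25) = 5 + (C - 25) = 5 + (-25 + C) = -20 + C)
-42*a(q(m, 4), X(-3)) + 45 = -42*(-20 + 6) + 45 = -42*(-14) + 45 = 588 + 45 = 633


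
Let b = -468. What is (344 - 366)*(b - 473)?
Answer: 20702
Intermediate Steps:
(344 - 366)*(b - 473) = (344 - 366)*(-468 - 473) = -22*(-941) = 20702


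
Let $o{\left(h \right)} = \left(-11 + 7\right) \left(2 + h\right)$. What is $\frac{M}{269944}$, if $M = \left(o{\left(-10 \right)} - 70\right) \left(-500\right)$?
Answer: $\frac{2375}{33743} \approx 0.070385$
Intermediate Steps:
$o{\left(h \right)} = -8 - 4 h$ ($o{\left(h \right)} = - 4 \left(2 + h\right) = -8 - 4 h$)
$M = 19000$ ($M = \left(\left(-8 - -40\right) - 70\right) \left(-500\right) = \left(\left(-8 + 40\right) - 70\right) \left(-500\right) = \left(32 - 70\right) \left(-500\right) = \left(-38\right) \left(-500\right) = 19000$)
$\frac{M}{269944} = \frac{19000}{269944} = 19000 \cdot \frac{1}{269944} = \frac{2375}{33743}$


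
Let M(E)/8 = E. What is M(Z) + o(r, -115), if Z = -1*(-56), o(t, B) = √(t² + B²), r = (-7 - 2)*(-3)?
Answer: 448 + √13954 ≈ 566.13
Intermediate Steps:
r = 27 (r = -9*(-3) = 27)
o(t, B) = √(B² + t²)
Z = 56
M(E) = 8*E
M(Z) + o(r, -115) = 8*56 + √((-115)² + 27²) = 448 + √(13225 + 729) = 448 + √13954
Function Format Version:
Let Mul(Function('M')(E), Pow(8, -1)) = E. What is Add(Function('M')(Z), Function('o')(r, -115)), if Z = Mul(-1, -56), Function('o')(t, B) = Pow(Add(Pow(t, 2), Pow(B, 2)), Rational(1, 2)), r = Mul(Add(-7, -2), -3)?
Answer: Add(448, Pow(13954, Rational(1, 2))) ≈ 566.13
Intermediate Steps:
r = 27 (r = Mul(-9, -3) = 27)
Function('o')(t, B) = Pow(Add(Pow(B, 2), Pow(t, 2)), Rational(1, 2))
Z = 56
Function('M')(E) = Mul(8, E)
Add(Function('M')(Z), Function('o')(r, -115)) = Add(Mul(8, 56), Pow(Add(Pow(-115, 2), Pow(27, 2)), Rational(1, 2))) = Add(448, Pow(Add(13225, 729), Rational(1, 2))) = Add(448, Pow(13954, Rational(1, 2)))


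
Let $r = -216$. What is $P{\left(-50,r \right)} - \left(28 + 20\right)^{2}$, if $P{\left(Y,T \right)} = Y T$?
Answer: $8496$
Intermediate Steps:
$P{\left(Y,T \right)} = T Y$
$P{\left(-50,r \right)} - \left(28 + 20\right)^{2} = \left(-216\right) \left(-50\right) - \left(28 + 20\right)^{2} = 10800 - 48^{2} = 10800 - 2304 = 8496$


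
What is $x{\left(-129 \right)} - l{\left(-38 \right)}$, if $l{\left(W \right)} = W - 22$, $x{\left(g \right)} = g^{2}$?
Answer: $16701$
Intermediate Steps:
$l{\left(W \right)} = -22 + W$ ($l{\left(W \right)} = W - 22 = -22 + W$)
$x{\left(-129 \right)} - l{\left(-38 \right)} = \left(-129\right)^{2} - \left(-22 - 38\right) = 16641 - -60 = 16641 + 60 = 16701$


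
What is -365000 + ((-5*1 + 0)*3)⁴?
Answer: -314375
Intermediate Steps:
-365000 + ((-5*1 + 0)*3)⁴ = -365000 + ((-5 + 0)*3)⁴ = -365000 + (-5*3)⁴ = -365000 + (-15)⁴ = -365000 + 50625 = -314375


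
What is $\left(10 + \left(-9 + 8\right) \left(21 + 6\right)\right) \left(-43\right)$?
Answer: $731$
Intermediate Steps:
$\left(10 + \left(-9 + 8\right) \left(21 + 6\right)\right) \left(-43\right) = \left(10 - 27\right) \left(-43\right) = \left(-17\right) \left(-43\right) = 731$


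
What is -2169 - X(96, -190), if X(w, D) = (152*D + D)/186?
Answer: -62394/31 ≈ -2012.7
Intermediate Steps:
X(w, D) = 51*D/62 (X(w, D) = (153*D)*(1/186) = 51*D/62)
-2169 - X(96, -190) = -2169 - 51*(-190)/62 = -2169 - 1*(-4845/31) = -2169 + 4845/31 = -62394/31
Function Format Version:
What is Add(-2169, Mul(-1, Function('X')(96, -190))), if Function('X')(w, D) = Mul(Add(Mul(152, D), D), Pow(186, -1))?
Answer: Rational(-62394, 31) ≈ -2012.7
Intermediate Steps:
Function('X')(w, D) = Mul(Rational(51, 62), D) (Function('X')(w, D) = Mul(Mul(153, D), Rational(1, 186)) = Mul(Rational(51, 62), D))
Add(-2169, Mul(-1, Function('X')(96, -190))) = Add(-2169, Mul(-1, Mul(Rational(51, 62), -190))) = Add(-2169, Mul(-1, Rational(-4845, 31))) = Add(-2169, Rational(4845, 31)) = Rational(-62394, 31)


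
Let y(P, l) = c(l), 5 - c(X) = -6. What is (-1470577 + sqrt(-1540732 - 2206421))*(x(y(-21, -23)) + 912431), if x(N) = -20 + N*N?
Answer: -1341948570964 + 912532*I*sqrt(3747153) ≈ -1.3419e+12 + 1.7664e+9*I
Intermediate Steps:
c(X) = 11 (c(X) = 5 - 1*(-6) = 5 + 6 = 11)
y(P, l) = 11
x(N) = -20 + N**2
(-1470577 + sqrt(-1540732 - 2206421))*(x(y(-21, -23)) + 912431) = (-1470577 + sqrt(-1540732 - 2206421))*((-20 + 11**2) + 912431) = (-1470577 + sqrt(-3747153))*((-20 + 121) + 912431) = (-1470577 + I*sqrt(3747153))*(101 + 912431) = (-1470577 + I*sqrt(3747153))*912532 = -1341948570964 + 912532*I*sqrt(3747153)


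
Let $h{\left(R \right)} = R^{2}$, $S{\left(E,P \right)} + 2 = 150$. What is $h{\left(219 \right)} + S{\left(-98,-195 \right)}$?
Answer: $48109$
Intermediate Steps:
$S{\left(E,P \right)} = 148$ ($S{\left(E,P \right)} = -2 + 150 = 148$)
$h{\left(219 \right)} + S{\left(-98,-195 \right)} = 219^{2} + 148 = 47961 + 148 = 48109$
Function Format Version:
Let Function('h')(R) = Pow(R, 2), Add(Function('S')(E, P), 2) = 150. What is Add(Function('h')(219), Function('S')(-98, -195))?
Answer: 48109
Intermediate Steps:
Function('S')(E, P) = 148 (Function('S')(E, P) = Add(-2, 150) = 148)
Add(Function('h')(219), Function('S')(-98, -195)) = Add(Pow(219, 2), 148) = Add(47961, 148) = 48109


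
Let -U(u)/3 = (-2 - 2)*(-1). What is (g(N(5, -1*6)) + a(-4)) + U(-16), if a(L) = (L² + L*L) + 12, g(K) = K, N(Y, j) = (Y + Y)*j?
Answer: -28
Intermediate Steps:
N(Y, j) = 2*Y*j (N(Y, j) = (2*Y)*j = 2*Y*j)
U(u) = -12 (U(u) = -3*(-2 - 2)*(-1) = -(-12)*(-1) = -3*4 = -12)
a(L) = 12 + 2*L² (a(L) = (L² + L²) + 12 = 2*L² + 12 = 12 + 2*L²)
(g(N(5, -1*6)) + a(-4)) + U(-16) = (2*5*(-1*6) + (12 + 2*(-4)²)) - 12 = (2*5*(-6) + (12 + 2*16)) - 12 = (-60 + (12 + 32)) - 12 = (-60 + 44) - 12 = -16 - 12 = -28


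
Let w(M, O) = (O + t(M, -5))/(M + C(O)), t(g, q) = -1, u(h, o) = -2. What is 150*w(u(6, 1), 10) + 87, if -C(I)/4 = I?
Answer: 384/7 ≈ 54.857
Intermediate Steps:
C(I) = -4*I
w(M, O) = (-1 + O)/(M - 4*O) (w(M, O) = (O - 1)/(M - 4*O) = (-1 + O)/(M - 4*O))
150*w(u(6, 1), 10) + 87 = 150*((-1 + 10)/(-2 - 4*10)) + 87 = 150*(9/(-2 - 40)) + 87 = 150*(9/(-42)) + 87 = 150*(-1/42*9) + 87 = 150*(-3/14) + 87 = -225/7 + 87 = 384/7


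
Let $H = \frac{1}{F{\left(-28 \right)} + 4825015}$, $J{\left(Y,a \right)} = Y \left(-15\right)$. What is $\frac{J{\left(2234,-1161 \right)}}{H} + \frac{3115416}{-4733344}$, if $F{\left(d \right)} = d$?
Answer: $- \frac{95664026583058587}{591668} \approx -1.6169 \cdot 10^{11}$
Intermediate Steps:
$J{\left(Y,a \right)} = - 15 Y$
$H = \frac{1}{4824987}$ ($H = \frac{1}{-28 + 4825015} = \frac{1}{4824987} \approx 2.0725 \cdot 10^{-7}$)
$\frac{J{\left(2234,-1161 \right)}}{H} + \frac{3115416}{-4733344} = \left(-15\right) 2234 \frac{1}{\frac{1}{4824987}} + \frac{3115416}{-4733344} = \left(-33510\right) 4824987 + 3115416 \left(- \frac{1}{4733344}\right) = -161685314370 - \frac{389427}{591668} = - \frac{95664026583058587}{591668}$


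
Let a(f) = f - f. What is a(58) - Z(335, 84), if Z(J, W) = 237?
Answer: -237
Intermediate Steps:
a(f) = 0
a(58) - Z(335, 84) = 0 - 1*237 = 0 - 237 = -237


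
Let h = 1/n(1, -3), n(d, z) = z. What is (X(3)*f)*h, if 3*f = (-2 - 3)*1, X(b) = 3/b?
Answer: 5/9 ≈ 0.55556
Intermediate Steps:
h = -⅓ (h = 1/(-3) = -⅓ ≈ -0.33333)
f = -5/3 (f = ((-2 - 3)*1)/3 = (-5*1)/3 = (⅓)*(-5) = -5/3 ≈ -1.6667)
(X(3)*f)*h = ((3/3)*(-5/3))*(-⅓) = ((3*(⅓))*(-5/3))*(-⅓) = (1*(-5/3))*(-⅓) = -5/3*(-⅓) = 5/9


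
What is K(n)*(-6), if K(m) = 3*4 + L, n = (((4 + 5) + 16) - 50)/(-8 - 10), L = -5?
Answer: -42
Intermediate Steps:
n = 25/18 (n = ((9 + 16) - 50)/(-18) = (25 - 50)*(-1/18) = -25*(-1/18) = 25/18 ≈ 1.3889)
K(m) = 7 (K(m) = 3*4 - 5 = 12 - 5 = 7)
K(n)*(-6) = 7*(-6) = -42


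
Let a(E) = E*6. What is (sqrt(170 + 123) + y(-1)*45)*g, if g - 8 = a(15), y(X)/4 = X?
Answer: -17640 + 98*sqrt(293) ≈ -15963.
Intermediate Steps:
a(E) = 6*E
y(X) = 4*X
g = 98 (g = 8 + 6*15 = 8 + 90 = 98)
(sqrt(170 + 123) + y(-1)*45)*g = (sqrt(170 + 123) + (4*(-1))*45)*98 = (sqrt(293) - 4*45)*98 = (sqrt(293) - 180)*98 = (-180 + sqrt(293))*98 = -17640 + 98*sqrt(293)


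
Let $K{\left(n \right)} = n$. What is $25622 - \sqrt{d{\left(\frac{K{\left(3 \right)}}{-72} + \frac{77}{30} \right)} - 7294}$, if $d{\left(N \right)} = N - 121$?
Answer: $25622 - \frac{7 i \sqrt{60510}}{20} \approx 25622.0 - 86.096 i$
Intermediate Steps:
$d{\left(N \right)} = -121 + N$
$25622 - \sqrt{d{\left(\frac{K{\left(3 \right)}}{-72} + \frac{77}{30} \right)} - 7294} = 25622 - \sqrt{\left(-121 + \left(\frac{3}{-72} + \frac{77}{30}\right)\right) - 7294} = 25622 - \sqrt{\left(-121 + \left(3 \left(- \frac{1}{72}\right) + 77 \cdot \frac{1}{30}\right)\right) - 7294} = 25622 - \sqrt{\left(-121 + \left(- \frac{1}{24} + \frac{77}{30}\right)\right) - 7294} = 25622 - \sqrt{\left(-121 + \frac{101}{40}\right) - 7294} = 25622 - \sqrt{- \frac{4739}{40} - 7294} = 25622 - \sqrt{- \frac{296499}{40}} = 25622 - \frac{7 i \sqrt{60510}}{20}$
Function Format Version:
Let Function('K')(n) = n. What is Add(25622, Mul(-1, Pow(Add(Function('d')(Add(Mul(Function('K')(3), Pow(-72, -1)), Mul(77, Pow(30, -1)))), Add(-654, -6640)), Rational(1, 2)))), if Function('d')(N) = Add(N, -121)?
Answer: Add(25622, Mul(Rational(-7, 20), I, Pow(60510, Rational(1, 2)))) ≈ Add(25622., Mul(-86.096, I))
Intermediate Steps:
Function('d')(N) = Add(-121, N)
Add(25622, Mul(-1, Pow(Add(Function('d')(Add(Mul(Function('K')(3), Pow(-72, -1)), Mul(77, Pow(30, -1)))), Add(-654, -6640)), Rational(1, 2)))) = Add(25622, Mul(-1, Pow(Add(Add(-121, Add(Mul(3, Pow(-72, -1)), Mul(77, Pow(30, -1)))), Add(-654, -6640)), Rational(1, 2)))) = Add(25622, Mul(-1, Pow(Add(Add(-121, Add(Mul(3, Rational(-1, 72)), Mul(77, Rational(1, 30)))), -7294), Rational(1, 2)))) = Add(25622, Mul(-1, Pow(Add(Add(-121, Add(Rational(-1, 24), Rational(77, 30))), -7294), Rational(1, 2)))) = Add(25622, Mul(-1, Pow(Add(Add(-121, Rational(101, 40)), -7294), Rational(1, 2)))) = Add(25622, Mul(-1, Pow(Add(Rational(-4739, 40), -7294), Rational(1, 2)))) = Add(25622, Mul(-1, Pow(Rational(-296499, 40), Rational(1, 2)))) = Add(25622, Mul(-1, Mul(Rational(7, 20), I, Pow(60510, Rational(1, 2))))) = Add(25622, Mul(Rational(-7, 20), I, Pow(60510, Rational(1, 2))))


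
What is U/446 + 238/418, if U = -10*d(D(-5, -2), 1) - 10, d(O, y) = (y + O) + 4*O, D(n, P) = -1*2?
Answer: 34897/46607 ≈ 0.74875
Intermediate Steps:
D(n, P) = -2
d(O, y) = y + 5*O (d(O, y) = (O + y) + 4*O = y + 5*O)
U = 80 (U = -10*(1 + 5*(-2)) - 10 = -10*(1 - 10) - 10 = -10*(-9) - 10 = 90 - 10 = 80)
U/446 + 238/418 = 80/446 + 238/418 = 80*(1/446) + 238*(1/418) = 40/223 + 119/209 = 34897/46607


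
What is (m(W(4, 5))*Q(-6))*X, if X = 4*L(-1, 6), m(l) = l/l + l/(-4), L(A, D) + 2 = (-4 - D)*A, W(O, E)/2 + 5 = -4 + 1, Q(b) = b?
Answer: -960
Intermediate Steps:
W(O, E) = -16 (W(O, E) = -10 + 2*(-4 + 1) = -10 + 2*(-3) = -10 - 6 = -16)
L(A, D) = -2 + A*(-4 - D) (L(A, D) = -2 + (-4 - D)*A = -2 + A*(-4 - D))
m(l) = 1 - l/4 (m(l) = 1 + l*(-1/4) = 1 - l/4)
X = 32 (X = 4*(-2 - 4*(-1) - 1*(-1)*6) = 4*(-2 + 4 + 6) = 4*8 = 32)
(m(W(4, 5))*Q(-6))*X = ((1 - 1/4*(-16))*(-6))*32 = ((1 + 4)*(-6))*32 = (5*(-6))*32 = -30*32 = -960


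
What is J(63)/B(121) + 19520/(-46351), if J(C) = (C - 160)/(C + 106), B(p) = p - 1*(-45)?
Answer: -552110127/1300330954 ≈ -0.42459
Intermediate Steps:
B(p) = 45 + p (B(p) = p + 45 = 45 + p)
J(C) = (-160 + C)/(106 + C)
J(63)/B(121) + 19520/(-46351) = ((-160 + 63)/(106 + 63))/(45 + 121) + 19520/(-46351) = (-97/169)/166 + 19520*(-1/46351) = ((1/169)*(-97))*(1/166) - 19520/46351 = -97/169*1/166 - 19520/46351 = -97/28054 - 19520/46351 = -552110127/1300330954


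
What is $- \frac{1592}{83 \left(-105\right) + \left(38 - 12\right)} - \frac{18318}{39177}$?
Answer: $- \frac{32265106}{113469651} \approx -0.28435$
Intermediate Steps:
$- \frac{1592}{83 \left(-105\right) + \left(38 - 12\right)} - \frac{18318}{39177} = - \frac{1592}{-8715 + 26} - \frac{6106}{13059} = - \frac{1592}{-8689} - \frac{6106}{13059} = \left(-1592\right) \left(- \frac{1}{8689}\right) - \frac{6106}{13059} = \frac{1592}{8689} - \frac{6106}{13059} = - \frac{32265106}{113469651}$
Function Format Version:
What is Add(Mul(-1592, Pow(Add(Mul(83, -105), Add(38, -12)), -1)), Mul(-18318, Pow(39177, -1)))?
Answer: Rational(-32265106, 113469651) ≈ -0.28435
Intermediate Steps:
Add(Mul(-1592, Pow(Add(Mul(83, -105), Add(38, -12)), -1)), Mul(-18318, Pow(39177, -1))) = Add(Mul(-1592, Pow(Add(-8715, 26), -1)), Mul(-18318, Rational(1, 39177))) = Add(Mul(-1592, Pow(-8689, -1)), Rational(-6106, 13059)) = Add(Mul(-1592, Rational(-1, 8689)), Rational(-6106, 13059)) = Add(Rational(1592, 8689), Rational(-6106, 13059)) = Rational(-32265106, 113469651)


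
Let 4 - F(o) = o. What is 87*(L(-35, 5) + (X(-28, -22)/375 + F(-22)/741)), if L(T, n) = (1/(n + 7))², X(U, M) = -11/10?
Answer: 1938911/570000 ≈ 3.4016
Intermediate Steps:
X(U, M) = -11/10 (X(U, M) = -11*⅒ = -11/10)
F(o) = 4 - o
L(T, n) = (7 + n)⁻² (L(T, n) = (1/(7 + n))² = (7 + n)⁻²)
87*(L(-35, 5) + (X(-28, -22)/375 + F(-22)/741)) = 87*((7 + 5)⁻² + (-11/10/375 + (4 - 1*(-22))/741)) = 87*(12⁻² + (-11/10*1/375 + (4 + 22)*(1/741))) = 87*(1/144 + (-11/3750 + 26*(1/741))) = 87*(1/144 + (-11/3750 + 2/57)) = 87*(1/144 + 2291/71250) = 87*(66859/1710000) = 1938911/570000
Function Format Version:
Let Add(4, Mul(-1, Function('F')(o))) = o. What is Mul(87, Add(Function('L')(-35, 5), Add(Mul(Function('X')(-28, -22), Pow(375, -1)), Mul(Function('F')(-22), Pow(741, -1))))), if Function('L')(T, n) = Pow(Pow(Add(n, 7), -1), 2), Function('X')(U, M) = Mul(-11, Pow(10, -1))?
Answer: Rational(1938911, 570000) ≈ 3.4016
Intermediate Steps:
Function('X')(U, M) = Rational(-11, 10) (Function('X')(U, M) = Mul(-11, Rational(1, 10)) = Rational(-11, 10))
Function('F')(o) = Add(4, Mul(-1, o))
Function('L')(T, n) = Pow(Add(7, n), -2) (Function('L')(T, n) = Pow(Pow(Add(7, n), -1), 2) = Pow(Add(7, n), -2))
Mul(87, Add(Function('L')(-35, 5), Add(Mul(Function('X')(-28, -22), Pow(375, -1)), Mul(Function('F')(-22), Pow(741, -1))))) = Mul(87, Add(Pow(Add(7, 5), -2), Add(Mul(Rational(-11, 10), Pow(375, -1)), Mul(Add(4, Mul(-1, -22)), Pow(741, -1))))) = Mul(87, Add(Pow(12, -2), Add(Mul(Rational(-11, 10), Rational(1, 375)), Mul(Add(4, 22), Rational(1, 741))))) = Mul(87, Add(Rational(1, 144), Add(Rational(-11, 3750), Mul(26, Rational(1, 741))))) = Mul(87, Add(Rational(1, 144), Add(Rational(-11, 3750), Rational(2, 57)))) = Mul(87, Add(Rational(1, 144), Rational(2291, 71250))) = Mul(87, Rational(66859, 1710000)) = Rational(1938911, 570000)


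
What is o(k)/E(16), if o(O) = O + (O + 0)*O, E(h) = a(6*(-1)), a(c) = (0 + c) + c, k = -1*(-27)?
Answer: -63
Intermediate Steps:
k = 27
a(c) = 2*c (a(c) = c + c = 2*c)
E(h) = -12 (E(h) = 2*(6*(-1)) = 2*(-6) = -12)
o(O) = O + O² (o(O) = O + O*O = O + O²)
o(k)/E(16) = (27*(1 + 27))/(-12) = (27*28)*(-1/12) = 756*(-1/12) = -63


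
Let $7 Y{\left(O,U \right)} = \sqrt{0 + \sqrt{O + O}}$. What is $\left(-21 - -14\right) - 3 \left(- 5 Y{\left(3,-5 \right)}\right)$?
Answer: $-7 + \frac{15 \sqrt[4]{6}}{7} \approx -3.6462$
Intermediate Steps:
$Y{\left(O,U \right)} = \frac{\sqrt[4]{2} \sqrt[4]{O}}{7}$ ($Y{\left(O,U \right)} = \frac{\sqrt{0 + \sqrt{O + O}}}{7} = \frac{\sqrt{0 + \sqrt{2 O}}}{7} = \frac{\sqrt{0 + \sqrt{2} \sqrt{O}}}{7} = \frac{\sqrt{\sqrt{2} \sqrt{O}}}{7} = \frac{\sqrt[4]{2} \sqrt[4]{O}}{7}$)
$\left(-21 - -14\right) - 3 \left(- 5 Y{\left(3,-5 \right)}\right) = \left(-21 - -14\right) - 3 \left(- 5 \frac{\sqrt[4]{2} \sqrt[4]{3}}{7}\right) = \left(-21 + 14\right) - 3 \left(- 5 \frac{\sqrt[4]{6}}{7}\right) = -7 - 3 \left(- \frac{5 \sqrt[4]{6}}{7}\right) = -7 + \frac{15 \sqrt[4]{6}}{7}$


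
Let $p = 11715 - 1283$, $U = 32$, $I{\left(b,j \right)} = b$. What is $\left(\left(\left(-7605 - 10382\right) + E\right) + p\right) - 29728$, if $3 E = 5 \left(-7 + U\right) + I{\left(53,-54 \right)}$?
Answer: $- \frac{111671}{3} \approx -37224.0$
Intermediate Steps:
$p = 10432$ ($p = 11715 - 1283 = 10432$)
$E = \frac{178}{3}$ ($E = \frac{5 \left(-7 + 32\right) + 53}{3} = \frac{5 \cdot 25 + 53}{3} = \frac{125 + 53}{3} = \frac{1}{3} \cdot 178 = \frac{178}{3} \approx 59.333$)
$\left(\left(\left(-7605 - 10382\right) + E\right) + p\right) - 29728 = \left(\left(\left(-7605 - 10382\right) + \frac{178}{3}\right) + 10432\right) - 29728 = \left(\left(-17987 + \frac{178}{3}\right) + 10432\right) - 29728 = \left(- \frac{53783}{3} + 10432\right) - 29728 = - \frac{22487}{3} - 29728 = - \frac{111671}{3}$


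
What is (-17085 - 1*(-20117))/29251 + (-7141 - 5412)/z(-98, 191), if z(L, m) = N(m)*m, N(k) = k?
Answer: -256577411/1067105731 ≈ -0.24044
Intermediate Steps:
z(L, m) = m² (z(L, m) = m*m = m²)
(-17085 - 1*(-20117))/29251 + (-7141 - 5412)/z(-98, 191) = (-17085 - 1*(-20117))/29251 + (-7141 - 5412)/(191²) = (-17085 + 20117)*(1/29251) - 12553/36481 = 3032*(1/29251) - 12553*1/36481 = 3032/29251 - 12553/36481 = -256577411/1067105731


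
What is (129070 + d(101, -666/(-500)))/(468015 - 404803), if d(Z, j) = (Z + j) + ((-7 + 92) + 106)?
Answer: 32340833/15803000 ≈ 2.0465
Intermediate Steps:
d(Z, j) = 191 + Z + j (d(Z, j) = (Z + j) + (85 + 106) = (Z + j) + 191 = 191 + Z + j)
(129070 + d(101, -666/(-500)))/(468015 - 404803) = (129070 + (191 + 101 - 666/(-500)))/(468015 - 404803) = (129070 + (191 + 101 - 666*(-1/500)))/63212 = (129070 + (191 + 101 + 333/250))*(1/63212) = (129070 + 73333/250)*(1/63212) = (32340833/250)*(1/63212) = 32340833/15803000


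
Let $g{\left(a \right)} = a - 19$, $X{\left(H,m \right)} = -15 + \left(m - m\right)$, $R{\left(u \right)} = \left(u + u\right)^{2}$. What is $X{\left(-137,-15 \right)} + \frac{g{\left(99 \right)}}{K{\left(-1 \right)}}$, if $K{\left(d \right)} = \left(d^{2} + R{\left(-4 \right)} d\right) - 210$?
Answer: $- \frac{4175}{273} \approx -15.293$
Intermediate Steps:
$R{\left(u \right)} = 4 u^{2}$ ($R{\left(u \right)} = \left(2 u\right)^{2} = 4 u^{2}$)
$K{\left(d \right)} = -210 + d^{2} + 64 d$ ($K{\left(d \right)} = \left(d^{2} + 4 \left(-4\right)^{2} d\right) - 210 = \left(d^{2} + 4 \cdot 16 d\right) - 210 = \left(d^{2} + 64 d\right) - 210 = -210 + d^{2} + 64 d$)
$X{\left(H,m \right)} = -15$ ($X{\left(H,m \right)} = -15 + 0 = -15$)
$g{\left(a \right)} = -19 + a$
$X{\left(-137,-15 \right)} + \frac{g{\left(99 \right)}}{K{\left(-1 \right)}} = -15 + \frac{-19 + 99}{-210 + \left(-1\right)^{2} + 64 \left(-1\right)} = -15 + \frac{80}{-210 + 1 - 64} = -15 + \frac{80}{-273} = -15 + 80 \left(- \frac{1}{273}\right) = -15 - \frac{80}{273} = - \frac{4175}{273}$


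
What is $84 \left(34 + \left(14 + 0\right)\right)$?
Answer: $4032$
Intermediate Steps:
$84 \left(34 + \left(14 + 0\right)\right) = 84 \left(34 + 14\right) = 84 \cdot 48 = 4032$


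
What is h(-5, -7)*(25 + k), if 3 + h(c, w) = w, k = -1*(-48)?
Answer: -730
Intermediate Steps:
k = 48
h(c, w) = -3 + w
h(-5, -7)*(25 + k) = (-3 - 7)*(25 + 48) = -10*73 = -730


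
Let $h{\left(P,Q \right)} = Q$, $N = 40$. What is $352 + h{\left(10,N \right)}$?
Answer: $392$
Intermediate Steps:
$352 + h{\left(10,N \right)} = 352 + 40 = 392$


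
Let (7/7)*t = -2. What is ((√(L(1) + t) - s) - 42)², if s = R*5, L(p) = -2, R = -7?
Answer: 45 - 28*I ≈ 45.0 - 28.0*I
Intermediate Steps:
t = -2
s = -35 (s = -7*5 = -35)
((√(L(1) + t) - s) - 42)² = ((√(-2 - 2) - 1*(-35)) - 42)² = ((√(-4) + 35) - 42)² = ((2*I + 35) - 42)² = ((35 + 2*I) - 42)² = (-7 + 2*I)²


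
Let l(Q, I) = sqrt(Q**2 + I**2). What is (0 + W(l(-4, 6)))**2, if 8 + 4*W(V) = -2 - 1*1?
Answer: 121/16 ≈ 7.5625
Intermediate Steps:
l(Q, I) = sqrt(I**2 + Q**2)
W(V) = -11/4 (W(V) = -2 + (-2 - 1*1)/4 = -2 + (-2 - 1)/4 = -2 + (1/4)*(-3) = -2 - 3/4 = -11/4)
(0 + W(l(-4, 6)))**2 = (0 - 11/4)**2 = (-11/4)**2 = 121/16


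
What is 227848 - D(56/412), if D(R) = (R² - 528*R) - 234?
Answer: 2420483118/10609 ≈ 2.2815e+5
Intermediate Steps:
D(R) = -234 + R² - 528*R
227848 - D(56/412) = 227848 - (-234 + (56/412)² - 29568/412) = 227848 - (-234 + (56*(1/412))² - 29568/412) = 227848 - (-234 + (14/103)² - 528*14/103) = 227848 - (-234 + 196/10609 - 7392/103) = 227848 - 1*(-3243686/10609) = 227848 + 3243686/10609 = 2420483118/10609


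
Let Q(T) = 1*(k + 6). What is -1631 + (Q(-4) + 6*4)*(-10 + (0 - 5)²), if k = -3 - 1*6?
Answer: -1316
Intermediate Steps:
k = -9 (k = -3 - 6 = -9)
Q(T) = -3 (Q(T) = 1*(-9 + 6) = 1*(-3) = -3)
-1631 + (Q(-4) + 6*4)*(-10 + (0 - 5)²) = -1631 + (-3 + 6*4)*(-10 + (0 - 5)²) = -1631 + (-3 + 24)*(-10 + (-5)²) = -1631 + 21*(-10 + 25) = -1631 + 21*15 = -1631 + 315 = -1316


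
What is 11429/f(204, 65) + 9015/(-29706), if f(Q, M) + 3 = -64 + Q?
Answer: 112758273/1356574 ≈ 83.120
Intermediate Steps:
f(Q, M) = -67 + Q (f(Q, M) = -3 + (-64 + Q) = -67 + Q)
11429/f(204, 65) + 9015/(-29706) = 11429/(-67 + 204) + 9015/(-29706) = 11429/137 + 9015*(-1/29706) = 11429*(1/137) - 3005/9902 = 11429/137 - 3005/9902 = 112758273/1356574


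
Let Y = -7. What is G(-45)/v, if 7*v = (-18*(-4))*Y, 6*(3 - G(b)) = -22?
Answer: -5/54 ≈ -0.092593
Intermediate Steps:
G(b) = 20/3 (G(b) = 3 - 1/6*(-22) = 3 + 11/3 = 20/3)
v = -72 (v = (-18*(-4)*(-7))/7 = (72*(-7))/7 = (1/7)*(-504) = -72)
G(-45)/v = (20/3)/(-72) = (20/3)*(-1/72) = -5/54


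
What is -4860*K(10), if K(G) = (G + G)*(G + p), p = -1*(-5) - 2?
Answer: -1263600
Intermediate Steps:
p = 3 (p = 5 - 2 = 3)
K(G) = 2*G*(3 + G) (K(G) = (G + G)*(G + 3) = (2*G)*(3 + G) = 2*G*(3 + G))
-4860*K(10) = -9720*10*(3 + 10) = -9720*10*13 = -4860*260 = -1263600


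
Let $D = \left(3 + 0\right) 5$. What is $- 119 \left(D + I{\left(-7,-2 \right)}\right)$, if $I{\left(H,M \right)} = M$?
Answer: $-1547$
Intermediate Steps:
$D = 15$ ($D = 3 \cdot 5 = 15$)
$- 119 \left(D + I{\left(-7,-2 \right)}\right) = - 119 \left(15 - 2\right) = \left(-119\right) 13 = -1547$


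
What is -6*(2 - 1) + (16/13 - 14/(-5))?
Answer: -128/65 ≈ -1.9692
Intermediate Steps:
-6*(2 - 1) + (16/13 - 14/(-5)) = -6*1 + (16*(1/13) - 14*(-⅕)) = -6 + (16/13 + 14/5) = -6 + 262/65 = -128/65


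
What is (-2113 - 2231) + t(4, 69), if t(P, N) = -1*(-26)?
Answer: -4318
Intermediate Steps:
t(P, N) = 26
(-2113 - 2231) + t(4, 69) = (-2113 - 2231) + 26 = -4344 + 26 = -4318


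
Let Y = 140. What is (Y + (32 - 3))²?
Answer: 28561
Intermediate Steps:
(Y + (32 - 3))² = (140 + (32 - 3))² = (140 + 29)² = 169² = 28561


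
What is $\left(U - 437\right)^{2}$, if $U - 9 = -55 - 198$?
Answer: $463761$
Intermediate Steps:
$U = -244$ ($U = 9 - 253 = -244$)
$\left(U - 437\right)^{2} = \left(-244 - 437\right)^{2} = \left(-681\right)^{2} = 463761$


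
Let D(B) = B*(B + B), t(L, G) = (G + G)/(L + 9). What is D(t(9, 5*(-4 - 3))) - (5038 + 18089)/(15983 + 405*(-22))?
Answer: 15455563/572913 ≈ 26.977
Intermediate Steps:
t(L, G) = 2*G/(9 + L) (t(L, G) = (2*G)/(9 + L) = 2*G/(9 + L))
D(B) = 2*B² (D(B) = B*(2*B) = 2*B²)
D(t(9, 5*(-4 - 3))) - (5038 + 18089)/(15983 + 405*(-22)) = 2*(2*(5*(-4 - 3))/(9 + 9))² - (5038 + 18089)/(15983 + 405*(-22)) = 2*(2*(5*(-7))/18)² - 23127/(15983 - 8910) = 2*(2*(-35)*(1/18))² - 23127/7073 = 2*(-35/9)² - 23127/7073 = 2*(1225/81) - 1*23127/7073 = 2450/81 - 23127/7073 = 15455563/572913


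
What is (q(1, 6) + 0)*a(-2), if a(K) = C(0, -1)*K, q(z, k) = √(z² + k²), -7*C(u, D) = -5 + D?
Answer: -12*√37/7 ≈ -10.428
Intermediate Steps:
C(u, D) = 5/7 - D/7 (C(u, D) = -(-5 + D)/7 = 5/7 - D/7)
q(z, k) = √(k² + z²)
a(K) = 6*K/7 (a(K) = (5/7 - ⅐*(-1))*K = (5/7 + ⅐)*K = 6*K/7)
(q(1, 6) + 0)*a(-2) = (√(6² + 1²) + 0)*((6/7)*(-2)) = (√(36 + 1) + 0)*(-12/7) = (√37 + 0)*(-12/7) = √37*(-12/7) = -12*√37/7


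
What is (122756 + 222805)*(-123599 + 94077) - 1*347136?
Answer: -10201998978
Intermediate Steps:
(122756 + 222805)*(-123599 + 94077) - 1*347136 = 345561*(-29522) - 347136 = -10201651842 - 347136 = -10201998978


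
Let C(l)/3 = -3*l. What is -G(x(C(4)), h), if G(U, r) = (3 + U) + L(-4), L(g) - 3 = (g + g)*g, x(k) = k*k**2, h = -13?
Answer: 46618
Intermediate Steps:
C(l) = -9*l (C(l) = 3*(-3*l) = -9*l)
x(k) = k**3
L(g) = 3 + 2*g**2 (L(g) = 3 + (g + g)*g = 3 + (2*g)*g = 3 + 2*g**2)
G(U, r) = 38 + U (G(U, r) = (3 + U) + (3 + 2*(-4)**2) = (3 + U) + (3 + 2*16) = (3 + U) + (3 + 32) = (3 + U) + 35 = 38 + U)
-G(x(C(4)), h) = -(38 + (-9*4)**3) = -(38 + (-36)**3) = -(38 - 46656) = -1*(-46618) = 46618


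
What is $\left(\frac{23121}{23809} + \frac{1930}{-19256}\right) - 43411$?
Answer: $- \frac{343139185761}{7904588} \approx -43410.0$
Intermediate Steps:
$\left(\frac{23121}{23809} + \frac{1930}{-19256}\right) - 43411 = \left(23121 \cdot \frac{1}{23809} + 1930 \left(- \frac{1}{19256}\right)\right) - 43411 = \left(\frac{23121}{23809} - \frac{965}{9628}\right) - 43411 = \frac{6883907}{7904588} - 43411 = - \frac{343139185761}{7904588}$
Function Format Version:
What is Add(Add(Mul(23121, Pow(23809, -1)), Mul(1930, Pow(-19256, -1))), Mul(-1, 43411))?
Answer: Rational(-343139185761, 7904588) ≈ -43410.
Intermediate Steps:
Add(Add(Mul(23121, Pow(23809, -1)), Mul(1930, Pow(-19256, -1))), Mul(-1, 43411)) = Add(Add(Mul(23121, Rational(1, 23809)), Mul(1930, Rational(-1, 19256))), -43411) = Add(Add(Rational(23121, 23809), Rational(-965, 9628)), -43411) = Add(Rational(6883907, 7904588), -43411) = Rational(-343139185761, 7904588)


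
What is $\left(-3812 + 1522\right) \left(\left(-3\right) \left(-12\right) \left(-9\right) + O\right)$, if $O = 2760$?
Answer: $-5578440$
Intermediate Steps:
$\left(-3812 + 1522\right) \left(\left(-3\right) \left(-12\right) \left(-9\right) + O\right) = \left(-3812 + 1522\right) \left(\left(-3\right) \left(-12\right) \left(-9\right) + 2760\right) = - 2290 \left(36 \left(-9\right) + 2760\right) = - 2290 \left(-324 + 2760\right) = \left(-2290\right) 2436 = -5578440$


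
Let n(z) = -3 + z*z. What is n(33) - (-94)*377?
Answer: 36524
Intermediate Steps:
n(z) = -3 + z²
n(33) - (-94)*377 = (-3 + 33²) - (-94)*377 = (-3 + 1089) - 1*(-35438) = 1086 + 35438 = 36524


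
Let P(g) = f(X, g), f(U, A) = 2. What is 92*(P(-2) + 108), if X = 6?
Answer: 10120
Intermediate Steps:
P(g) = 2
92*(P(-2) + 108) = 92*(2 + 108) = 92*110 = 10120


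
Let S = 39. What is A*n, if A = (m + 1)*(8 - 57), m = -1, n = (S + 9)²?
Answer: 0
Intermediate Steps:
n = 2304 (n = (39 + 9)² = 48² = 2304)
A = 0 (A = (-1 + 1)*(8 - 57) = 0*(-49) = 0)
A*n = 0*2304 = 0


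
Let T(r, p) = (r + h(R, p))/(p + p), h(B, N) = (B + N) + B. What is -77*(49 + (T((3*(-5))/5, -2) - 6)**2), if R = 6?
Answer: -134365/16 ≈ -8397.8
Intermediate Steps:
h(B, N) = N + 2*B
T(r, p) = (12 + p + r)/(2*p) (T(r, p) = (r + (p + 2*6))/(p + p) = (r + (p + 12))/((2*p)) = (r + (12 + p))*(1/(2*p)) = (12 + p + r)*(1/(2*p)) = (12 + p + r)/(2*p))
-77*(49 + (T((3*(-5))/5, -2) - 6)**2) = -77*(49 + ((1/2)*(12 - 2 + (3*(-5))/5)/(-2) - 6)**2) = -77*(49 + ((1/2)*(-1/2)*(12 - 2 - 15*1/5) - 6)**2) = -77*(49 + ((1/2)*(-1/2)*(12 - 2 - 3) - 6)**2) = -77*(49 + ((1/2)*(-1/2)*7 - 6)**2) = -77*(49 + (-7/4 - 6)**2) = -77*(49 + (-31/4)**2) = -77*(49 + 961/16) = -77*1745/16 = -134365/16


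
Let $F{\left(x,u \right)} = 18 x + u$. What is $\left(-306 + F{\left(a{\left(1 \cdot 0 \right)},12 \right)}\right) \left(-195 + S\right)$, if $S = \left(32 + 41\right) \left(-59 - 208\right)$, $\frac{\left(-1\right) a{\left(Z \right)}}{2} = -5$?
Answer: $2244204$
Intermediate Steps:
$a{\left(Z \right)} = 10$ ($a{\left(Z \right)} = \left(-2\right) \left(-5\right) = 10$)
$F{\left(x,u \right)} = u + 18 x$
$S = -19491$ ($S = 73 \left(-267\right) = -19491$)
$\left(-306 + F{\left(a{\left(1 \cdot 0 \right)},12 \right)}\right) \left(-195 + S\right) = \left(-306 + \left(12 + 18 \cdot 10\right)\right) \left(-195 - 19491\right) = \left(-306 + \left(12 + 180\right)\right) \left(-19686\right) = \left(-306 + 192\right) \left(-19686\right) = \left(-114\right) \left(-19686\right) = 2244204$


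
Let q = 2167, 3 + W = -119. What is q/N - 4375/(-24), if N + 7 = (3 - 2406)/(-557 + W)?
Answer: -12516091/28200 ≈ -443.83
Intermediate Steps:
W = -122 (W = -3 - 119 = -122)
N = -2350/679 (N = -7 + (3 - 2406)/(-557 - 122) = -7 - 2403/(-679) = -7 - 2403*(-1/679) = -7 + 2403/679 = -2350/679 ≈ -3.4610)
q/N - 4375/(-24) = 2167/(-2350/679) - 4375/(-24) = 2167*(-679/2350) - 4375*(-1/24) = -1471393/2350 + 4375/24 = -12516091/28200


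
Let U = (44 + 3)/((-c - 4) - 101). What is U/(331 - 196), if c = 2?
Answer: -47/14445 ≈ -0.0032537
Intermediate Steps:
U = -47/107 (U = (44 + 3)/((-1*2 - 4) - 101) = 47/((-2 - 4) - 101) = 47/(-6 - 101) = 47/(-107) = 47*(-1/107) = -47/107 ≈ -0.43925)
U/(331 - 196) = -47/107/(331 - 196) = -47/107/135 = (1/135)*(-47/107) = -47/14445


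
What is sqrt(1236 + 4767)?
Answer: 3*sqrt(667) ≈ 77.479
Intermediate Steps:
sqrt(1236 + 4767) = sqrt(6003) = 3*sqrt(667)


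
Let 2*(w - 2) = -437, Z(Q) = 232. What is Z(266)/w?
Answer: -464/433 ≈ -1.0716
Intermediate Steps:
w = -433/2 (w = 2 + (½)*(-437) = 2 - 437/2 = -433/2 ≈ -216.50)
Z(266)/w = 232/(-433/2) = 232*(-2/433) = -464/433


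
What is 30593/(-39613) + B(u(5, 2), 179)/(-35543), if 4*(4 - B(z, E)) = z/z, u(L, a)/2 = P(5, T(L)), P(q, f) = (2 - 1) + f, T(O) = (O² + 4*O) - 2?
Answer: -4350062191/5631859436 ≈ -0.77240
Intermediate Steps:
T(O) = -2 + O² + 4*O
P(q, f) = 1 + f
u(L, a) = -2 + 2*L² + 8*L (u(L, a) = 2*(1 + (-2 + L² + 4*L)) = 2*(-1 + L² + 4*L) = -2 + 2*L² + 8*L)
B(z, E) = 15/4 (B(z, E) = 4 - z/(4*z) = 4 - ¼*1 = 4 - ¼ = 15/4)
30593/(-39613) + B(u(5, 2), 179)/(-35543) = 30593/(-39613) + (15/4)/(-35543) = 30593*(-1/39613) + (15/4)*(-1/35543) = -30593/39613 - 15/142172 = -4350062191/5631859436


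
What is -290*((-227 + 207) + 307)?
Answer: -83230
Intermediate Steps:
-290*((-227 + 207) + 307) = -290*(-20 + 307) = -290*287 = -83230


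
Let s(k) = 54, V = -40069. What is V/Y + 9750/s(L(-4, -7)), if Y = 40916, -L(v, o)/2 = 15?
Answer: 66127879/368244 ≈ 179.58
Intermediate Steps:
L(v, o) = -30 (L(v, o) = -2*15 = -30)
V/Y + 9750/s(L(-4, -7)) = -40069/40916 + 9750/54 = -40069*1/40916 + 9750*(1/54) = -40069/40916 + 1625/9 = 66127879/368244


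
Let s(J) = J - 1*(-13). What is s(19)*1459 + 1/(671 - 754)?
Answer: 3875103/83 ≈ 46688.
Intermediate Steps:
s(J) = 13 + J (s(J) = J + 13 = 13 + J)
s(19)*1459 + 1/(671 - 754) = (13 + 19)*1459 + 1/(671 - 754) = 32*1459 + 1/(-83) = 46688 - 1/83 = 3875103/83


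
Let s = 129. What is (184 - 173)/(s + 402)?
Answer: 11/531 ≈ 0.020716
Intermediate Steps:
(184 - 173)/(s + 402) = (184 - 173)/(129 + 402) = 11/531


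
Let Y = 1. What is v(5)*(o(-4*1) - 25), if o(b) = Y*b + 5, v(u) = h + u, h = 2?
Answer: -168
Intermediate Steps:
v(u) = 2 + u
o(b) = 5 + b (o(b) = 1*b + 5 = b + 5 = 5 + b)
v(5)*(o(-4*1) - 25) = (2 + 5)*((5 - 4*1) - 25) = 7*((5 - 4) - 25) = 7*(1 - 25) = 7*(-24) = -168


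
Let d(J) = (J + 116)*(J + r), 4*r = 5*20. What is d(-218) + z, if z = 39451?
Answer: 59137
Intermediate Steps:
r = 25 (r = (5*20)/4 = (1/4)*100 = 25)
d(J) = (25 + J)*(116 + J) (d(J) = (J + 116)*(J + 25) = (116 + J)*(25 + J) = (25 + J)*(116 + J))
d(-218) + z = (2900 + (-218)**2 + 141*(-218)) + 39451 = (2900 + 47524 - 30738) + 39451 = 19686 + 39451 = 59137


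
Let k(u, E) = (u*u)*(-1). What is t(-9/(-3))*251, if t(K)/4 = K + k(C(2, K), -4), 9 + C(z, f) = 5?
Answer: -13052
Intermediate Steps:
C(z, f) = -4 (C(z, f) = -9 + 5 = -4)
k(u, E) = -u**2 (k(u, E) = u**2*(-1) = -u**2)
t(K) = -64 + 4*K (t(K) = 4*(K - 1*(-4)**2) = 4*(K - 1*16) = 4*(K - 16) = 4*(-16 + K) = -64 + 4*K)
t(-9/(-3))*251 = (-64 + 4*(-9/(-3)))*251 = (-64 + 4*(-9*(-1/3)))*251 = (-64 + 4*3)*251 = (-64 + 12)*251 = -52*251 = -13052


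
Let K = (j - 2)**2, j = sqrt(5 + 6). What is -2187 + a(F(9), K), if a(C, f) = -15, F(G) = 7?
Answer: -2202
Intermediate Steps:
j = sqrt(11) ≈ 3.3166
K = (-2 + sqrt(11))**2 (K = (sqrt(11) - 2)**2 = (-2 + sqrt(11))**2 ≈ 1.7335)
-2187 + a(F(9), K) = -2187 - 15 = -2202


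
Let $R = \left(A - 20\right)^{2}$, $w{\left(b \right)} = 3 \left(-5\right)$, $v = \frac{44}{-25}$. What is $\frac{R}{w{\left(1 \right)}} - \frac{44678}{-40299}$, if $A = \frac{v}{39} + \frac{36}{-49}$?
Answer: $- \frac{1818458707822334}{65700341240625} \approx -27.678$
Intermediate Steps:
$v = - \frac{44}{25}$ ($v = 44 \left(- \frac{1}{25}\right) = - \frac{44}{25} \approx -1.76$)
$w{\left(b \right)} = -15$
$A = - \frac{37256}{47775}$ ($A = - \frac{44}{25 \cdot 39} + \frac{36}{-49} = \left(- \frac{44}{25}\right) \frac{1}{39} + 36 \left(- \frac{1}{49}\right) = - \frac{44}{975} - \frac{36}{49} = - \frac{37256}{47775} \approx -0.77982$)
$R = \frac{985564475536}{2282450625}$ ($R = \left(- \frac{37256}{47775} - 20\right)^{2} = \left(- \frac{992756}{47775}\right)^{2} = \frac{985564475536}{2282450625} \approx 431.8$)
$\frac{R}{w{\left(1 \right)}} - \frac{44678}{-40299} = \frac{985564475536}{2282450625 \left(-15\right)} - \frac{44678}{-40299} = \frac{985564475536}{2282450625} \left(- \frac{1}{15}\right) - - \frac{44678}{40299} = - \frac{985564475536}{34236759375} + \frac{44678}{40299} = - \frac{1818458707822334}{65700341240625}$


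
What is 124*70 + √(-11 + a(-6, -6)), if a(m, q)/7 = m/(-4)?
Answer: 8680 + I*√2/2 ≈ 8680.0 + 0.70711*I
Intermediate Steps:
a(m, q) = -7*m/4 (a(m, q) = 7*(m/(-4)) = 7*(m*(-¼)) = 7*(-m/4) = -7*m/4)
124*70 + √(-11 + a(-6, -6)) = 124*70 + √(-11 - 7/4*(-6)) = 8680 + √(-11 + 21/2) = 8680 + √(-½) = 8680 + I*√2/2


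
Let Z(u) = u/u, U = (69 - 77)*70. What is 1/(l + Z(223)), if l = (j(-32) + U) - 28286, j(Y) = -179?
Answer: -1/29024 ≈ -3.4454e-5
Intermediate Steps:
U = -560 (U = -8*70 = -560)
Z(u) = 1
l = -29025 (l = (-179 - 560) - 28286 = -739 - 28286 = -29025)
1/(l + Z(223)) = 1/(-29025 + 1) = 1/(-29024) = -1/29024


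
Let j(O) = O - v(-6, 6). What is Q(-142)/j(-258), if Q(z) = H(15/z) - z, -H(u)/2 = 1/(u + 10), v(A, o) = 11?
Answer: -199226/377945 ≈ -0.52713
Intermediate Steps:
j(O) = -11 + O (j(O) = O - 1*11 = O - 11 = -11 + O)
H(u) = -2/(10 + u) (H(u) = -2/(u + 10) = -2/(10 + u))
Q(z) = -z - 2/(10 + 15/z) (Q(z) = -2/(10 + 15/z) - z = -z - 2/(10 + 15/z))
Q(-142)/j(-258) = ((⅕)*(-142)*(-17 - 10*(-142))/(3 + 2*(-142)))/(-11 - 258) = ((⅕)*(-142)*(-17 + 1420)/(3 - 284))/(-269) = ((⅕)*(-142)*1403/(-281))*(-1/269) = ((⅕)*(-142)*(-1/281)*1403)*(-1/269) = (199226/1405)*(-1/269) = -199226/377945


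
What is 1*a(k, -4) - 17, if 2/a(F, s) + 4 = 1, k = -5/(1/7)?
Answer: -53/3 ≈ -17.667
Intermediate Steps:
k = -35 (k = -5/⅐ = -5*7 = -35)
a(F, s) = -⅔ (a(F, s) = 2/(-4 + 1) = 2/(-3) = 2*(-⅓) = -⅔)
1*a(k, -4) - 17 = 1*(-⅔) - 17 = -⅔ - 17 = -53/3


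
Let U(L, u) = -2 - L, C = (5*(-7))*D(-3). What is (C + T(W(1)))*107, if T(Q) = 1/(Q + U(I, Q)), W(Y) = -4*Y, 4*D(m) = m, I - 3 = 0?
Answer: 100687/36 ≈ 2796.9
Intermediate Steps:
I = 3 (I = 3 + 0 = 3)
D(m) = m/4
C = 105/4 (C = (5*(-7))*((¼)*(-3)) = -35*(-¾) = 105/4 ≈ 26.250)
T(Q) = 1/(-5 + Q) (T(Q) = 1/(Q + (-2 - 1*3)) = 1/(Q + (-2 - 3)) = 1/(Q - 5) = 1/(-5 + Q))
(C + T(W(1)))*107 = (105/4 + 1/(-5 - 4*1))*107 = (105/4 + 1/(-5 - 4))*107 = (105/4 + 1/(-9))*107 = (105/4 - ⅑)*107 = (941/36)*107 = 100687/36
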